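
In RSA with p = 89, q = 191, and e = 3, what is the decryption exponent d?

φ(n) = (p−1)(q−1) = 88·190 = 16720.
Need d with 3·d ≡ 1 (mod 16720). Apply the extended Euclidean algorithm:
16720 = 5573*3 + 1
3 = 3*1 + 0
Back-substitute:
1 = 16720 − 5573·3
So 3·(-5573) ≡ 1 (mod 16720), hence d ≡ -5573 ≡ 11147 (mod 16720).

11147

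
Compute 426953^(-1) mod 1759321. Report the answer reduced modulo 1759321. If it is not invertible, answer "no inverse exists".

1696543

gcd(1759321, 426953) by repeated division:
1759321 = 4·426953 + 51509
426953 = 8·51509 + 14881
51509 = 3·14881 + 6866
14881 = 2·6866 + 1149
6866 = 5·1149 + 1121
1149 = 1·1121 + 28
1121 = 40·28 + 1
28 = 28·1 + 0
The gcd is 1. Working backward:
1 = 1121 − 40·28
1 = −40·1149 + 41·1121
1 = 41·6866 − 245·1149
1 = −245·14881 + 531·6866
1 = 531·51509 − 1838·14881
1 = −1838·426953 + 15235·51509
1 = 15235·1759321 − 62778·426953
Hence 426953⁻¹ ≡ -62778 ≡ 1696543 (mod 1759321).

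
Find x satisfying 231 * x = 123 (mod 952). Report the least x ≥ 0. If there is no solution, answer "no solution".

no solution

gcd(231, 952):
952 = 4*231 + 28
231 = 8*28 + 7
28 = 4*7 + 0
gcd = 7, but 7 ∤ 123, so the congruence has no solution.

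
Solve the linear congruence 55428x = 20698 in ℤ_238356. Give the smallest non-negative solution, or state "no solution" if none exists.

no solution

gcd(55428, 238356):
238356 = 4·55428 + 16644
55428 = 3·16644 + 5496
16644 = 3·5496 + 156
5496 = 35·156 + 36
156 = 4·36 + 12
36 = 3·12 + 0
gcd = 12, but 12 ∤ 20698, so the congruence has no solution.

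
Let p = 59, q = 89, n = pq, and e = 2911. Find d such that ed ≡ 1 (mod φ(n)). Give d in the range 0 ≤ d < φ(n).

2879

φ(n) = (p−1)(q−1) = 58·88 = 5104.
Need d with 2911·d ≡ 1 (mod 5104). Apply the extended Euclidean algorithm:
5104 = 1·2911 + 2193
2911 = 1·2193 + 718
2193 = 3·718 + 39
718 = 18·39 + 16
39 = 2·16 + 7
16 = 2·7 + 2
7 = 3·2 + 1
2 = 2·1 + 0
Back-substitute:
1 = 7 − 3·2
1 = −3·16 + 7·7
1 = 7·39 − 17·16
1 = −17·718 + 313·39
1 = 313·2193 − 956·718
1 = −956·2911 + 1269·2193
1 = 1269·5104 − 2225·2911
So 2911·(-2225) ≡ 1 (mod 5104), hence d ≡ -2225 ≡ 2879 (mod 5104).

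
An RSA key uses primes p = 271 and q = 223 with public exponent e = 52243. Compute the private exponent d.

3847

φ(n) = (p−1)(q−1) = 270·222 = 59940.
Need d with 52243·d ≡ 1 (mod 59940). Apply the extended Euclidean algorithm:
59940 = 1·52243 + 7697
52243 = 6·7697 + 6061
7697 = 1·6061 + 1636
6061 = 3·1636 + 1153
1636 = 1·1153 + 483
1153 = 2·483 + 187
483 = 2·187 + 109
187 = 1·109 + 78
109 = 1·78 + 31
78 = 2·31 + 16
31 = 1·16 + 15
16 = 1·15 + 1
15 = 15·1 + 0
Back-substitute:
1 = 16 − 15
1 = −31 + 2·16
1 = 2·78 − 5·31
1 = −5·109 + 7·78
1 = 7·187 − 12·109
1 = −12·483 + 31·187
1 = 31·1153 − 74·483
1 = −74·1636 + 105·1153
1 = 105·6061 − 389·1636
1 = −389·7697 + 494·6061
1 = 494·52243 − 3353·7697
1 = −3353·59940 + 3847·52243
So 52243·3847 ≡ 1 (mod 59940), hence d = 3847.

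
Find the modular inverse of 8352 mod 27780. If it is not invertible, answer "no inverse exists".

no inverse exists

Compute gcd(8352, 27780):
27780 = 3*8352 + 2724
8352 = 3*2724 + 180
2724 = 15*180 + 24
180 = 7*24 + 12
24 = 2*12 + 0
The gcd is 12, not 1, hence no inverse exists.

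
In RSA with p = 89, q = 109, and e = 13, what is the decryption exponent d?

8773

φ(n) = (p−1)(q−1) = 88·108 = 9504.
Need d with 13·d ≡ 1 (mod 9504). Apply the extended Euclidean algorithm:
9504 = 731·13 + 1
13 = 13·1 + 0
Back-substitute:
1 = 9504 − 731·13
So 13·(-731) ≡ 1 (mod 9504), hence d ≡ -731 ≡ 8773 (mod 9504).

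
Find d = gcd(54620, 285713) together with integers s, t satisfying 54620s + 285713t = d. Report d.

Repeated division:
285713 = 5*54620 + 12613
54620 = 4*12613 + 4168
12613 = 3*4168 + 109
4168 = 38*109 + 26
109 = 4*26 + 5
26 = 5*5 + 1
5 = 5*1 + 0
gcd(54620, 285713) = 1.
Express as a combination:
1 = 26 − 5·5
1 = −5·109 + 21·26
1 = 21·4168 − 803·109
1 = −803·12613 + 2430·4168
1 = 2430·54620 − 10523·12613
1 = −10523·285713 + 55045·54620
So 1 = (-10523)·285713 + (55045)·54620.

1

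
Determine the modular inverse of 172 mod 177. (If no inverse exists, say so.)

Extended Euclidean algorithm:
177 = 1*172 + 5
172 = 34*5 + 2
5 = 2*2 + 1
2 = 2*1 + 0
Since gcd(172, 177) = 1, back-substitute to write 1 as a combination:
1 = 5 − 2·2
1 = −2·172 + 69·5
1 = 69·177 − 71·172
So 172·(-71) ≡ 1 (mod 177), and -71 ≡ 106 (mod 177).

106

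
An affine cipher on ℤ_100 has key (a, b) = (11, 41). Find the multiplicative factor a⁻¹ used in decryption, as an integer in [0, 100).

91

Run Euclid on (100, 11):
100 = 9·11 + 1
11 = 11·1 + 0
The gcd is 1. Working backward:
1 = 100 − 9·11
So 11·(-9) ≡ 1 (mod 100), and -9 ≡ 91 (mod 100).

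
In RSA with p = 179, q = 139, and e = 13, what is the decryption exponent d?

φ(n) = (p−1)(q−1) = 178·138 = 24564.
Need d with 13·d ≡ 1 (mod 24564). Apply the extended Euclidean algorithm:
24564 = 1889×13 + 7
13 = 1×7 + 6
7 = 1×6 + 1
6 = 6×1 + 0
Back-substitute:
1 = 7 − 6
1 = −13 + 2·7
1 = 2·24564 − 3779·13
So 13·(-3779) ≡ 1 (mod 24564), hence d ≡ -3779 ≡ 20785 (mod 24564).

20785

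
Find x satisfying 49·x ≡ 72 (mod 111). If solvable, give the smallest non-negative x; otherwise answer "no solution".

6

First find gcd(49, 111):
111 = 2×49 + 13
49 = 3×13 + 10
13 = 1×10 + 3
10 = 3×3 + 1
3 = 3×1 + 0
gcd = 1, so a unique solution mod 111 exists.
Back-substitute for the Bézout coefficients:
1 = 10 − 3·3
1 = −3·13 + 4·10
1 = 4·49 − 15·13
1 = −15·111 + 34·49
So 49·(34) ≡ 1 (mod 111), giving 49⁻¹ ≡ 34.
x ≡ 49⁻¹·72 ≡ 34·72 ≡ 6 (mod 111).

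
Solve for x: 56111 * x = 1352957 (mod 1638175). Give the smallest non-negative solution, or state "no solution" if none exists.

no solution

gcd(56111, 1638175):
1638175 = 29*56111 + 10956
56111 = 5*10956 + 1331
10956 = 8*1331 + 308
1331 = 4*308 + 99
308 = 3*99 + 11
99 = 9*11 + 0
gcd = 11, but 11 ∤ 1352957, so the congruence has no solution.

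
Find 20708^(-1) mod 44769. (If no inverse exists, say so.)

13886

gcd(44769, 20708) by repeated division:
44769 = 2*20708 + 3353
20708 = 6*3353 + 590
3353 = 5*590 + 403
590 = 1*403 + 187
403 = 2*187 + 29
187 = 6*29 + 13
29 = 2*13 + 3
13 = 4*3 + 1
3 = 3*1 + 0
Since gcd(20708, 44769) = 1, back-substitute to write 1 as a combination:
1 = 13 − 4·3
1 = −4·29 + 9·13
1 = 9·187 − 58·29
1 = −58·403 + 125·187
1 = 125·590 − 183·403
1 = −183·3353 + 1040·590
1 = 1040·20708 − 6423·3353
1 = −6423·44769 + 13886·20708
So 20708·13886 ≡ 1 (mod 44769).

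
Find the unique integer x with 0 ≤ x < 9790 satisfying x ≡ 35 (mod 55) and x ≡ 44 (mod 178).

Write x = 35 + 55·k. Then 55·k ≡ 44 − 35 ≡ 9 (mod 178).
Need 55⁻¹ mod 178. Extended Euclid on (178, 55):
178 = 3*55 + 13
55 = 4*13 + 3
13 = 4*3 + 1
3 = 3*1 + 0
Back-substitute:
1 = 13 − 4·3
1 = −4·55 + 17·13
1 = 17·178 − 55·55
55⁻¹ ≡ 123 (mod 178), so k ≡ 123·9 ≡ 39 (mod 178).
x = 35 + 55·39 = 2180.

2180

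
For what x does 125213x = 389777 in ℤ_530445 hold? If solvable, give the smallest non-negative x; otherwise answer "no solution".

First find gcd(125213, 530445):
530445 = 4×125213 + 29593
125213 = 4×29593 + 6841
29593 = 4×6841 + 2229
6841 = 3×2229 + 154
2229 = 14×154 + 73
154 = 2×73 + 8
73 = 9×8 + 1
8 = 8×1 + 0
gcd = 1, so a unique solution mod 530445 exists.
Back-substitute for the Bézout coefficients:
1 = 73 − 9·8
1 = −9·154 + 19·73
1 = 19·2229 − 275·154
1 = −275·6841 + 844·2229
1 = 844·29593 − 3651·6841
1 = −3651·125213 + 15448·29593
1 = 15448·530445 − 65443·125213
So 125213·(-65443) ≡ 1 (mod 530445), giving 125213⁻¹ ≡ 465002.
x ≡ 125213⁻¹·389777 ≡ 465002·389777 ≡ 393394 (mod 530445).

393394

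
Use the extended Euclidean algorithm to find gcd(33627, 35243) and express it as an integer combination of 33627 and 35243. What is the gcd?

1

Repeated division:
35243 = 1*33627 + 1616
33627 = 20*1616 + 1307
1616 = 1*1307 + 309
1307 = 4*309 + 71
309 = 4*71 + 25
71 = 2*25 + 21
25 = 1*21 + 4
21 = 5*4 + 1
4 = 4*1 + 0
gcd(33627, 35243) = 1.
Express as a combination:
1 = 21 − 5·4
1 = −5·25 + 6·21
1 = 6·71 − 17·25
1 = −17·309 + 74·71
1 = 74·1307 − 313·309
1 = −313·1616 + 387·1307
1 = 387·33627 − 8053·1616
1 = −8053·35243 + 8440·33627
So 1 = (-8053)·35243 + (8440)·33627.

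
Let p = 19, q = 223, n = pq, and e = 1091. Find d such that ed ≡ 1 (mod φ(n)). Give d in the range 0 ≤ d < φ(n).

923

φ(n) = (p−1)(q−1) = 18·222 = 3996.
Need d with 1091·d ≡ 1 (mod 3996). Apply the extended Euclidean algorithm:
3996 = 3×1091 + 723
1091 = 1×723 + 368
723 = 1×368 + 355
368 = 1×355 + 13
355 = 27×13 + 4
13 = 3×4 + 1
4 = 4×1 + 0
Back-substitute:
1 = 13 − 3·4
1 = −3·355 + 82·13
1 = 82·368 − 85·355
1 = −85·723 + 167·368
1 = 167·1091 − 252·723
1 = −252·3996 + 923·1091
So 1091·923 ≡ 1 (mod 3996), hence d = 923.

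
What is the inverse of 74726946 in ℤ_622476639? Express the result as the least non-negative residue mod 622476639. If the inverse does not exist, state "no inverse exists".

no inverse exists

Compute gcd(74726946, 622476639):
622476639 = 8·74726946 + 24661071
74726946 = 3·24661071 + 743733
24661071 = 33·743733 + 117882
743733 = 6·117882 + 36441
117882 = 3·36441 + 8559
36441 = 4·8559 + 2205
8559 = 3·2205 + 1944
2205 = 1·1944 + 261
1944 = 7·261 + 117
261 = 2·117 + 27
117 = 4·27 + 9
27 = 3·9 + 0
Since gcd = 9 > 1, 74726946 is not a unit mod 622476639.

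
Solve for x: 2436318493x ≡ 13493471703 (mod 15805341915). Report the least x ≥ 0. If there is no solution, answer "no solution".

First find gcd(2436318493, 15805341915):
15805341915 = 6×2436318493 + 1187430957
2436318493 = 2×1187430957 + 61456579
1187430957 = 19×61456579 + 19755956
61456579 = 3×19755956 + 2188711
19755956 = 9×2188711 + 57557
2188711 = 38×57557 + 1545
57557 = 37×1545 + 392
1545 = 3×392 + 369
392 = 1×369 + 23
369 = 16×23 + 1
23 = 23×1 + 0
gcd = 1, so a unique solution mod 15805341915 exists.
Back-substitute for the Bézout coefficients:
1 = 369 − 16·23
1 = −16·392 + 17·369
1 = 17·1545 − 67·392
1 = −67·57557 + 2496·1545
1 = 2496·2188711 − 94915·57557
1 = −94915·19755956 + 856731·2188711
1 = 856731·61456579 − 2665108·19755956
1 = −2665108·1187430957 + 51493783·61456579
1 = 51493783·2436318493 − 105652674·1187430957
1 = −105652674·15805341915 + 685409827·2436318493
So 2436318493·(685409827) ≡ 1 (mod 15805341915), giving 2436318493⁻¹ ≡ 685409827.
x ≡ 2436318493⁻¹·13493471703 ≡ 685409827·13493471703 ≡ 10973230281 (mod 15805341915).

10973230281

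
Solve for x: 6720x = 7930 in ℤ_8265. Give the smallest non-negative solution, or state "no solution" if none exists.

no solution

gcd(6720, 8265):
8265 = 1×6720 + 1545
6720 = 4×1545 + 540
1545 = 2×540 + 465
540 = 1×465 + 75
465 = 6×75 + 15
75 = 5×15 + 0
gcd = 15, but 15 ∤ 7930, so the congruence has no solution.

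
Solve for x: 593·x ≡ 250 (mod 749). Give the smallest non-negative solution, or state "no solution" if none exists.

First find gcd(593, 749):
749 = 1·593 + 156
593 = 3·156 + 125
156 = 1·125 + 31
125 = 4·31 + 1
31 = 31·1 + 0
gcd = 1, so a unique solution mod 749 exists.
Back-substitute for the Bézout coefficients:
1 = 125 − 4·31
1 = −4·156 + 5·125
1 = 5·593 − 19·156
1 = −19·749 + 24·593
So 593·(24) ≡ 1 (mod 749), giving 593⁻¹ ≡ 24.
x ≡ 593⁻¹·250 ≡ 24·250 ≡ 8 (mod 749).

8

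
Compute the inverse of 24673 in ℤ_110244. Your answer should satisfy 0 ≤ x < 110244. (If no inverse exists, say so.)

51925

Apply the Euclidean algorithm to 110244 and 24673:
110244 = 4·24673 + 11552
24673 = 2·11552 + 1569
11552 = 7·1569 + 569
1569 = 2·569 + 431
569 = 1·431 + 138
431 = 3·138 + 17
138 = 8·17 + 2
17 = 8·2 + 1
2 = 2·1 + 0
The gcd is 1. Working backward:
1 = 17 − 8·2
1 = −8·138 + 65·17
1 = 65·431 − 203·138
1 = −203·569 + 268·431
1 = 268·1569 − 739·569
1 = −739·11552 + 5441·1569
1 = 5441·24673 − 11621·11552
1 = −11621·110244 + 51925·24673
So 24673·51925 ≡ 1 (mod 110244).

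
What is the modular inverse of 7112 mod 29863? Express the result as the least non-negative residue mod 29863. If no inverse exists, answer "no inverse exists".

Apply the Euclidean algorithm to 29863 and 7112:
29863 = 4·7112 + 1415
7112 = 5·1415 + 37
1415 = 38·37 + 9
37 = 4·9 + 1
9 = 9·1 + 0
The gcd is 1. Working backward:
1 = 37 − 4·9
1 = −4·1415 + 153·37
1 = 153·7112 − 769·1415
1 = −769·29863 + 3229·7112
So 7112·3229 ≡ 1 (mod 29863).

3229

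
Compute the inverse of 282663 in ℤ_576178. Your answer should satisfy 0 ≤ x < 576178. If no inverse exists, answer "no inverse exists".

42847

Run Euclid on (576178, 282663):
576178 = 2*282663 + 10852
282663 = 26*10852 + 511
10852 = 21*511 + 121
511 = 4*121 + 27
121 = 4*27 + 13
27 = 2*13 + 1
13 = 13*1 + 0
Since gcd(282663, 576178) = 1, back-substitute to write 1 as a combination:
1 = 27 − 2·13
1 = −2·121 + 9·27
1 = 9·511 − 38·121
1 = −38·10852 + 807·511
1 = 807·282663 − 21020·10852
1 = −21020·576178 + 42847·282663
So 282663·42847 ≡ 1 (mod 576178).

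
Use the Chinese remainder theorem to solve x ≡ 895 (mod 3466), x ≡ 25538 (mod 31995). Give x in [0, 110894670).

11639723

Write x = 895 + 3466·k. Then 3466·k ≡ 25538 − 895 ≡ 24643 (mod 31995).
Need 3466⁻¹ mod 31995. Extended Euclid on (31995, 3466):
31995 = 9*3466 + 801
3466 = 4*801 + 262
801 = 3*262 + 15
262 = 17*15 + 7
15 = 2*7 + 1
7 = 7*1 + 0
Back-substitute:
1 = 15 − 2·7
1 = −2·262 + 35·15
1 = 35·801 − 107·262
1 = −107·3466 + 463·801
1 = 463·31995 − 4274·3466
3466⁻¹ ≡ 27721 (mod 31995), so k ≡ 27721·24643 ≡ 3358 (mod 31995).
x = 895 + 3466·3358 = 11639723.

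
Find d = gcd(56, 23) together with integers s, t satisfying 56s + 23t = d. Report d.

Repeated division:
56 = 2·23 + 10
23 = 2·10 + 3
10 = 3·3 + 1
3 = 3·1 + 0
gcd(56, 23) = 1.
Working backward:
1 = 10 − 3·3
1 = −3·23 + 7·10
1 = 7·56 − 17·23
So 1 = (7)·56 + (-17)·23.

1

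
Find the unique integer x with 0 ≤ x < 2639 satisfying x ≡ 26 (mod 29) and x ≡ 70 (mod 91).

1708

Write x = 26 + 29·k. Then 29·k ≡ 70 − 26 ≡ 44 (mod 91).
Need 29⁻¹ mod 91. Extended Euclid on (91, 29):
91 = 3×29 + 4
29 = 7×4 + 1
4 = 4×1 + 0
Back-substitute:
1 = 29 − 7·4
1 = −7·91 + 22·29
29⁻¹ ≡ 22 (mod 91), so k ≡ 22·44 ≡ 58 (mod 91).
x = 26 + 29·58 = 1708.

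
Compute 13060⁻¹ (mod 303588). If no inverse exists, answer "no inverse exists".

no inverse exists

Euclidean algorithm on 303588, 13060:
303588 = 23·13060 + 3208
13060 = 4·3208 + 228
3208 = 14·228 + 16
228 = 14·16 + 4
16 = 4·4 + 0
The gcd is 4, not 1, hence no inverse exists.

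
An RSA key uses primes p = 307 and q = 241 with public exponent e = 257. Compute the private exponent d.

φ(n) = (p−1)(q−1) = 306·240 = 73440.
Need d with 257·d ≡ 1 (mod 73440). Apply the extended Euclidean algorithm:
73440 = 285×257 + 195
257 = 1×195 + 62
195 = 3×62 + 9
62 = 6×9 + 8
9 = 1×8 + 1
8 = 8×1 + 0
Back-substitute:
1 = 9 − 8
1 = −62 + 7·9
1 = 7·195 − 22·62
1 = −22·257 + 29·195
1 = 29·73440 − 8287·257
So 257·(-8287) ≡ 1 (mod 73440), hence d ≡ -8287 ≡ 65153 (mod 73440).

65153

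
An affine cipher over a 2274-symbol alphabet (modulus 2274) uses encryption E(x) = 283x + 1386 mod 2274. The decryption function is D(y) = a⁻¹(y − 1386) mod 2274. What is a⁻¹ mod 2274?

1591

Run Euclid on (2274, 283):
2274 = 8×283 + 10
283 = 28×10 + 3
10 = 3×3 + 1
3 = 3×1 + 0
gcd = 1, so the inverse exists. Back-substitute:
1 = 10 − 3·3
1 = −3·283 + 85·10
1 = 85·2274 − 683·283
Hence 283⁻¹ ≡ -683 ≡ 1591 (mod 2274).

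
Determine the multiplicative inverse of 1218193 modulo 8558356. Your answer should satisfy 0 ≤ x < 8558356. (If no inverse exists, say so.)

gcd(8558356, 1218193) by repeated division:
8558356 = 7×1218193 + 31005
1218193 = 39×31005 + 8998
31005 = 3×8998 + 4011
8998 = 2×4011 + 976
4011 = 4×976 + 107
976 = 9×107 + 13
107 = 8×13 + 3
13 = 4×3 + 1
3 = 3×1 + 0
The gcd is 1. Working backward:
1 = 13 − 4·3
1 = −4·107 + 33·13
1 = 33·976 − 301·107
1 = −301·4011 + 1237·976
1 = 1237·8998 − 2775·4011
1 = −2775·31005 + 9562·8998
1 = 9562·1218193 − 375693·31005
1 = −375693·8558356 + 2639413·1218193
So 1218193·2639413 ≡ 1 (mod 8558356).

2639413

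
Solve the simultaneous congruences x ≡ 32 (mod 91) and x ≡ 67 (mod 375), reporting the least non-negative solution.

23692

Write x = 32 + 91·k. Then 91·k ≡ 67 − 32 ≡ 35 (mod 375).
Need 91⁻¹ mod 375. Extended Euclid on (375, 91):
375 = 4×91 + 11
91 = 8×11 + 3
11 = 3×3 + 2
3 = 1×2 + 1
2 = 2×1 + 0
Back-substitute:
1 = 3 − 2
1 = −11 + 4·3
1 = 4·91 − 33·11
1 = −33·375 + 136·91
91⁻¹ ≡ 136 (mod 375), so k ≡ 136·35 ≡ 260 (mod 375).
x = 32 + 91·260 = 23692.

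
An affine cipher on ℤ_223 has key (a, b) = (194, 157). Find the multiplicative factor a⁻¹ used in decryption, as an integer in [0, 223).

123

Run Euclid on (223, 194):
223 = 1·194 + 29
194 = 6·29 + 20
29 = 1·20 + 9
20 = 2·9 + 2
9 = 4·2 + 1
2 = 2·1 + 0
gcd = 1, so the inverse exists. Back-substitute:
1 = 9 − 4·2
1 = −4·20 + 9·9
1 = 9·29 − 13·20
1 = −13·194 + 87·29
1 = 87·223 − 100·194
So 194·(-100) ≡ 1 (mod 223), and -100 ≡ 123 (mod 223).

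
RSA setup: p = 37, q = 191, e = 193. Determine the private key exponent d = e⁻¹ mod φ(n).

φ(n) = (p−1)(q−1) = 36·190 = 6840.
Need d with 193·d ≡ 1 (mod 6840). Apply the extended Euclidean algorithm:
6840 = 35*193 + 85
193 = 2*85 + 23
85 = 3*23 + 16
23 = 1*16 + 7
16 = 2*7 + 2
7 = 3*2 + 1
2 = 2*1 + 0
Back-substitute:
1 = 7 − 3·2
1 = −3·16 + 7·7
1 = 7·23 − 10·16
1 = −10·85 + 37·23
1 = 37·193 − 84·85
1 = −84·6840 + 2977·193
So 193·2977 ≡ 1 (mod 6840), hence d = 2977.

2977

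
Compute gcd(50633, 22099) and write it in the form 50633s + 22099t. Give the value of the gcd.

Apply Euclid's algorithm to 50633 and 22099:
50633 = 2×22099 + 6435
22099 = 3×6435 + 2794
6435 = 2×2794 + 847
2794 = 3×847 + 253
847 = 3×253 + 88
253 = 2×88 + 77
88 = 1×77 + 11
77 = 7×11 + 0
gcd(50633, 22099) = 11.
Working backward:
11 = 88 − 77
11 = −253 + 3·88
11 = 3·847 − 10·253
11 = −10·2794 + 33·847
11 = 33·6435 − 76·2794
11 = −76·22099 + 261·6435
11 = 261·50633 − 598·22099
So 11 = (261)·50633 + (-598)·22099.

11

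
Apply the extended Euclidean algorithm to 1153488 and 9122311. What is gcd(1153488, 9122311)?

1

Apply Euclid's algorithm to 9122311 and 1153488:
9122311 = 7×1153488 + 1047895
1153488 = 1×1047895 + 105593
1047895 = 9×105593 + 97558
105593 = 1×97558 + 8035
97558 = 12×8035 + 1138
8035 = 7×1138 + 69
1138 = 16×69 + 34
69 = 2×34 + 1
34 = 34×1 + 0
gcd(1153488, 9122311) = 1.
Back-substituting:
1 = 69 − 2·34
1 = −2·1138 + 33·69
1 = 33·8035 − 233·1138
1 = −233·97558 + 2829·8035
1 = 2829·105593 − 3062·97558
1 = −3062·1047895 + 30387·105593
1 = 30387·1153488 − 33449·1047895
1 = −33449·9122311 + 264530·1153488
So 1 = (-33449)·9122311 + (264530)·1153488.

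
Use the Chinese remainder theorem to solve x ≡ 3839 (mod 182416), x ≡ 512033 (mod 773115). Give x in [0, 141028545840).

Write x = 3839 + 182416·k. Then 182416·k ≡ 512033 − 3839 ≡ 508194 (mod 773115).
Need 182416⁻¹ mod 773115. Extended Euclid on (773115, 182416):
773115 = 4·182416 + 43451
182416 = 4·43451 + 8612
43451 = 5·8612 + 391
8612 = 22·391 + 10
391 = 39·10 + 1
10 = 10·1 + 0
Back-substitute:
1 = 391 − 39·10
1 = −39·8612 + 859·391
1 = 859·43451 − 4334·8612
1 = −4334·182416 + 18195·43451
1 = 18195·773115 − 77114·182416
182416⁻¹ ≡ 696001 (mod 773115), so k ≡ 696001·508194 ≡ 327234 (mod 773115).
x = 3839 + 182416·327234 = 59692721183.

59692721183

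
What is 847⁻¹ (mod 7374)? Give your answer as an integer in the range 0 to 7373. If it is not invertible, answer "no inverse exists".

3613

gcd(7374, 847) by repeated division:
7374 = 8·847 + 598
847 = 1·598 + 249
598 = 2·249 + 100
249 = 2·100 + 49
100 = 2·49 + 2
49 = 24·2 + 1
2 = 2·1 + 0
Since gcd(847, 7374) = 1, back-substitute to write 1 as a combination:
1 = 49 − 24·2
1 = −24·100 + 49·49
1 = 49·249 − 122·100
1 = −122·598 + 293·249
1 = 293·847 − 415·598
1 = −415·7374 + 3613·847
So 847·3613 ≡ 1 (mod 7374).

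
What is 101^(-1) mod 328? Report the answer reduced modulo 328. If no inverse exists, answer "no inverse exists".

Run Euclid on (328, 101):
328 = 3×101 + 25
101 = 4×25 + 1
25 = 25×1 + 0
Since gcd(101, 328) = 1, back-substitute to write 1 as a combination:
1 = 101 − 4·25
1 = −4·328 + 13·101
So 101·13 ≡ 1 (mod 328).

13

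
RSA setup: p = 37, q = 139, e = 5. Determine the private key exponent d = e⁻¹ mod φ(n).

φ(n) = (p−1)(q−1) = 36·138 = 4968.
Need d with 5·d ≡ 1 (mod 4968). Apply the extended Euclidean algorithm:
4968 = 993×5 + 3
5 = 1×3 + 2
3 = 1×2 + 1
2 = 2×1 + 0
Back-substitute:
1 = 3 − 2
1 = −5 + 2·3
1 = 2·4968 − 1987·5
So 5·(-1987) ≡ 1 (mod 4968), hence d ≡ -1987 ≡ 2981 (mod 4968).

2981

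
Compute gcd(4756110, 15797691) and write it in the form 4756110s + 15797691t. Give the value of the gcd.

Euclidean algorithm:
15797691 = 3×4756110 + 1529361
4756110 = 3×1529361 + 168027
1529361 = 9×168027 + 17118
168027 = 9×17118 + 13965
17118 = 1×13965 + 3153
13965 = 4×3153 + 1353
3153 = 2×1353 + 447
1353 = 3×447 + 12
447 = 37×12 + 3
12 = 4×3 + 0
gcd(4756110, 15797691) = 3.
Express as a combination:
3 = 447 − 37·12
3 = −37·1353 + 112·447
3 = 112·3153 − 261·1353
3 = −261·13965 + 1156·3153
3 = 1156·17118 − 1417·13965
3 = −1417·168027 + 13909·17118
3 = 13909·1529361 − 126598·168027
3 = −126598·4756110 + 393703·1529361
3 = 393703·15797691 − 1307707·4756110
So 3 = (393703)·15797691 + (-1307707)·4756110.

3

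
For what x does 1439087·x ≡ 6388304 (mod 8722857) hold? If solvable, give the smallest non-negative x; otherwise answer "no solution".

First find gcd(1439087, 8722857):
8722857 = 6×1439087 + 88335
1439087 = 16×88335 + 25727
88335 = 3×25727 + 11154
25727 = 2×11154 + 3419
11154 = 3×3419 + 897
3419 = 3×897 + 728
897 = 1×728 + 169
728 = 4×169 + 52
169 = 3×52 + 13
52 = 4×13 + 0
gcd = 13 and 13 | 6388304, so solutions exist. Divide through by 13: 110699x ≡ 491408 (mod 670989).
Now find 110699⁻¹ mod 670989:
670989 = 6*110699 + 6795
110699 = 16*6795 + 1979
6795 = 3*1979 + 858
1979 = 2*858 + 263
858 = 3*263 + 69
263 = 3*69 + 56
69 = 1*56 + 13
56 = 4*13 + 4
13 = 3*4 + 1
4 = 4*1 + 0
Back-substitute:
1 = 13 − 3·4
1 = −3·56 + 13·13
1 = 13·69 − 16·56
1 = −16·263 + 61·69
1 = 61·858 − 199·263
1 = −199·1979 + 459·858
1 = 459·6795 − 1576·1979
1 = −1576·110699 + 25675·6795
1 = 25675·670989 − 155626·110699
So 110699·(-155626) ≡ 1 (mod 670989), i.e. 110699⁻¹ ≡ 515363.
Then x ≡ 515363·491408 ≡ 109867 (mod 670989); the smallest non-negative solution is x = 109867.

109867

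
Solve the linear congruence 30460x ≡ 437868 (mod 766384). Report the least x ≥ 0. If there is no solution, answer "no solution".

84377

First find gcd(30460, 766384):
766384 = 25*30460 + 4884
30460 = 6*4884 + 1156
4884 = 4*1156 + 260
1156 = 4*260 + 116
260 = 2*116 + 28
116 = 4*28 + 4
28 = 7*4 + 0
gcd = 4 and 4 | 437868, so solutions exist. Divide through by 4: 7615x ≡ 109467 (mod 191596).
Now find 7615⁻¹ mod 191596:
191596 = 25·7615 + 1221
7615 = 6·1221 + 289
1221 = 4·289 + 65
289 = 4·65 + 29
65 = 2·29 + 7
29 = 4·7 + 1
7 = 7·1 + 0
Back-substitute:
1 = 29 − 4·7
1 = −4·65 + 9·29
1 = 9·289 − 40·65
1 = −40·1221 + 169·289
1 = 169·7615 − 1054·1221
1 = −1054·191596 + 26519·7615
So 7615⁻¹ ≡ 26519 (mod 191596).
Then x ≡ 26519·109467 ≡ 84377 (mod 191596); the smallest non-negative solution is x = 84377.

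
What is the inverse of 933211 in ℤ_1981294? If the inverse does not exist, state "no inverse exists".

Apply the Euclidean algorithm to 1981294 and 933211:
1981294 = 2*933211 + 114872
933211 = 8*114872 + 14235
114872 = 8*14235 + 992
14235 = 14*992 + 347
992 = 2*347 + 298
347 = 1*298 + 49
298 = 6*49 + 4
49 = 12*4 + 1
4 = 4*1 + 0
Since gcd(933211, 1981294) = 1, back-substitute to write 1 as a combination:
1 = 49 − 12·4
1 = −12·298 + 73·49
1 = 73·347 − 85·298
1 = −85·992 + 243·347
1 = 243·14235 − 3487·992
1 = −3487·114872 + 28139·14235
1 = 28139·933211 − 228599·114872
1 = −228599·1981294 + 485337·933211
So 933211·485337 ≡ 1 (mod 1981294).

485337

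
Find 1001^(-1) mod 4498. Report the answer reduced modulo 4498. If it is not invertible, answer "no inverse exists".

no inverse exists

Euclidean algorithm on 4498, 1001:
4498 = 4×1001 + 494
1001 = 2×494 + 13
494 = 38×13 + 0
gcd(1001, 4498) = 13 ≠ 1, so 1001 has no multiplicative inverse modulo 4498.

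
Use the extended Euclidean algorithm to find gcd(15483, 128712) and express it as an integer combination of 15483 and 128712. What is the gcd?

3

Repeated division:
128712 = 8*15483 + 4848
15483 = 3*4848 + 939
4848 = 5*939 + 153
939 = 6*153 + 21
153 = 7*21 + 6
21 = 3*6 + 3
6 = 2*3 + 0
gcd(15483, 128712) = 3.
Working backward:
3 = 21 − 3·6
3 = −3·153 + 22·21
3 = 22·939 − 135·153
3 = −135·4848 + 697·939
3 = 697·15483 − 2226·4848
3 = −2226·128712 + 18505·15483
So 3 = (-2226)·128712 + (18505)·15483.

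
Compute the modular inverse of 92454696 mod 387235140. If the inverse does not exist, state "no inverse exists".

no inverse exists

Euclidean algorithm on 387235140, 92454696:
387235140 = 4*92454696 + 17416356
92454696 = 5*17416356 + 5372916
17416356 = 3*5372916 + 1297608
5372916 = 4*1297608 + 182484
1297608 = 7*182484 + 20220
182484 = 9*20220 + 504
20220 = 40*504 + 60
504 = 8*60 + 24
60 = 2*24 + 12
24 = 2*12 + 0
The gcd is 12, not 1, hence no inverse exists.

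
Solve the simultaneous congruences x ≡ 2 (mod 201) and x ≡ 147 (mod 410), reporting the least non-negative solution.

Write x = 2 + 201·k. Then 201·k ≡ 147 − 2 ≡ 145 (mod 410).
Need 201⁻¹ mod 410. Extended Euclid on (410, 201):
410 = 2·201 + 8
201 = 25·8 + 1
8 = 8·1 + 0
Back-substitute:
1 = 201 − 25·8
1 = −25·410 + 51·201
201⁻¹ ≡ 51 (mod 410), so k ≡ 51·145 ≡ 15 (mod 410).
x = 2 + 201·15 = 3017.

3017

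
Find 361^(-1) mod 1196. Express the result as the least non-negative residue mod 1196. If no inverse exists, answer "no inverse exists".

381

gcd(1196, 361) by repeated division:
1196 = 3·361 + 113
361 = 3·113 + 22
113 = 5·22 + 3
22 = 7·3 + 1
3 = 3·1 + 0
Since gcd(361, 1196) = 1, back-substitute to write 1 as a combination:
1 = 22 − 7·3
1 = −7·113 + 36·22
1 = 36·361 − 115·113
1 = −115·1196 + 381·361
So 361·381 ≡ 1 (mod 1196).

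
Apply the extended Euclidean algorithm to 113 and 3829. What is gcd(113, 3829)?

1

Apply Euclid's algorithm to 3829 and 113:
3829 = 33·113 + 100
113 = 1·100 + 13
100 = 7·13 + 9
13 = 1·9 + 4
9 = 2·4 + 1
4 = 4·1 + 0
gcd(113, 3829) = 1.
Back-substituting:
1 = 9 − 2·4
1 = −2·13 + 3·9
1 = 3·100 − 23·13
1 = −23·113 + 26·100
1 = 26·3829 − 881·113
So 1 = (26)·3829 + (-881)·113.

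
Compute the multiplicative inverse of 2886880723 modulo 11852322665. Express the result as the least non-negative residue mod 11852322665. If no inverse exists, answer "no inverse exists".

10554737657

Extended Euclidean algorithm:
11852322665 = 4×2886880723 + 304799773
2886880723 = 9×304799773 + 143682766
304799773 = 2×143682766 + 17434241
143682766 = 8×17434241 + 4208838
17434241 = 4×4208838 + 598889
4208838 = 7×598889 + 16615
598889 = 36×16615 + 749
16615 = 22×749 + 137
749 = 5×137 + 64
137 = 2×64 + 9
64 = 7×9 + 1
9 = 9×1 + 0
Since gcd(2886880723, 11852322665) = 1, back-substitute to write 1 as a combination:
1 = 64 − 7·9
1 = −7·137 + 15·64
1 = 15·749 − 82·137
1 = −82·16615 + 1819·749
1 = 1819·598889 − 65566·16615
1 = −65566·4208838 + 460781·598889
1 = 460781·17434241 − 1908690·4208838
1 = −1908690·143682766 + 15730301·17434241
1 = 15730301·304799773 − 33369292·143682766
1 = −33369292·2886880723 + 316053929·304799773
1 = 316053929·11852322665 − 1297585008·2886880723
So 2886880723·(-1297585008) ≡ 1 (mod 11852322665), and -1297585008 ≡ 10554737657 (mod 11852322665).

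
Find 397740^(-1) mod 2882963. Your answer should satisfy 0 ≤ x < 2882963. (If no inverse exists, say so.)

71853

Run Euclid on (2882963, 397740):
2882963 = 7·397740 + 98783
397740 = 4·98783 + 2608
98783 = 37·2608 + 2287
2608 = 1·2287 + 321
2287 = 7·321 + 40
321 = 8·40 + 1
40 = 40·1 + 0
gcd = 1, so the inverse exists. Back-substitute:
1 = 321 − 8·40
1 = −8·2287 + 57·321
1 = 57·2608 − 65·2287
1 = −65·98783 + 2462·2608
1 = 2462·397740 − 9913·98783
1 = −9913·2882963 + 71853·397740
So 397740·71853 ≡ 1 (mod 2882963).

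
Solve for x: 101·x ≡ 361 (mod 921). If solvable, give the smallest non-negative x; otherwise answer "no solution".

113

First find gcd(101, 921):
921 = 9×101 + 12
101 = 8×12 + 5
12 = 2×5 + 2
5 = 2×2 + 1
2 = 2×1 + 0
gcd = 1, so a unique solution mod 921 exists.
Back-substitute for the Bézout coefficients:
1 = 5 − 2·2
1 = −2·12 + 5·5
1 = 5·101 − 42·12
1 = −42·921 + 383·101
So 101·(383) ≡ 1 (mod 921), giving 101⁻¹ ≡ 383.
x ≡ 101⁻¹·361 ≡ 383·361 ≡ 113 (mod 921).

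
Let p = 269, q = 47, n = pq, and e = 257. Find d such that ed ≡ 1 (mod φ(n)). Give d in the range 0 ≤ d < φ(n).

10793

φ(n) = (p−1)(q−1) = 268·46 = 12328.
Need d with 257·d ≡ 1 (mod 12328). Apply the extended Euclidean algorithm:
12328 = 47·257 + 249
257 = 1·249 + 8
249 = 31·8 + 1
8 = 8·1 + 0
Back-substitute:
1 = 249 − 31·8
1 = −31·257 + 32·249
1 = 32·12328 − 1535·257
So 257·(-1535) ≡ 1 (mod 12328), hence d ≡ -1535 ≡ 10793 (mod 12328).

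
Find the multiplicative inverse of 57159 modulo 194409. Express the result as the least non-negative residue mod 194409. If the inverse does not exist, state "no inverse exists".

no inverse exists

Euclidean algorithm on 194409, 57159:
194409 = 3×57159 + 22932
57159 = 2×22932 + 11295
22932 = 2×11295 + 342
11295 = 33×342 + 9
342 = 38×9 + 0
The gcd is 9, not 1, hence no inverse exists.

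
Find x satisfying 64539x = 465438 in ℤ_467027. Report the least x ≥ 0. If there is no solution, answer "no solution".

323711

First find gcd(64539, 467027):
467027 = 7·64539 + 15254
64539 = 4·15254 + 3523
15254 = 4·3523 + 1162
3523 = 3·1162 + 37
1162 = 31·37 + 15
37 = 2·15 + 7
15 = 2·7 + 1
7 = 7·1 + 0
gcd = 1, so a unique solution mod 467027 exists.
Back-substitute for the Bézout coefficients:
1 = 15 − 2·7
1 = −2·37 + 5·15
1 = 5·1162 − 157·37
1 = −157·3523 + 476·1162
1 = 476·15254 − 2061·3523
1 = −2061·64539 + 8720·15254
1 = 8720·467027 − 63101·64539
So 64539·(-63101) ≡ 1 (mod 467027), giving 64539⁻¹ ≡ 403926.
x ≡ 64539⁻¹·465438 ≡ 403926·465438 ≡ 323711 (mod 467027).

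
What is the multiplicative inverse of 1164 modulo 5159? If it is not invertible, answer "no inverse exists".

Extended Euclidean algorithm:
5159 = 4×1164 + 503
1164 = 2×503 + 158
503 = 3×158 + 29
158 = 5×29 + 13
29 = 2×13 + 3
13 = 4×3 + 1
3 = 3×1 + 0
The gcd is 1. Working backward:
1 = 13 − 4·3
1 = −4·29 + 9·13
1 = 9·158 − 49·29
1 = −49·503 + 156·158
1 = 156·1164 − 361·503
1 = −361·5159 + 1600·1164
So 1164·1600 ≡ 1 (mod 5159).

1600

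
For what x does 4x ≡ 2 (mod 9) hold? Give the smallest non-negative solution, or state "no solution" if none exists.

First find gcd(4, 9):
9 = 2·4 + 1
4 = 4·1 + 0
gcd = 1, so a unique solution mod 9 exists.
Back-substitute for the Bézout coefficients:
1 = 9 − 2·4
So 4·(-2) ≡ 1 (mod 9), giving 4⁻¹ ≡ 7.
x ≡ 4⁻¹·2 ≡ 7·2 ≡ 5 (mod 9).

5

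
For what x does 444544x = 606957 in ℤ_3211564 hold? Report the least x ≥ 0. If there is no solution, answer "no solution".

gcd(444544, 3211564):
3211564 = 7×444544 + 99756
444544 = 4×99756 + 45520
99756 = 2×45520 + 8716
45520 = 5×8716 + 1940
8716 = 4×1940 + 956
1940 = 2×956 + 28
956 = 34×28 + 4
28 = 7×4 + 0
gcd = 4, but 4 ∤ 606957, so the congruence has no solution.

no solution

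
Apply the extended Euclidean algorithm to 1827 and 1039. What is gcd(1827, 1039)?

1

Apply Euclid's algorithm to 1827 and 1039:
1827 = 1*1039 + 788
1039 = 1*788 + 251
788 = 3*251 + 35
251 = 7*35 + 6
35 = 5*6 + 5
6 = 1*5 + 1
5 = 5*1 + 0
gcd(1827, 1039) = 1.
Working backward:
1 = 6 − 5
1 = −35 + 6·6
1 = 6·251 − 43·35
1 = −43·788 + 135·251
1 = 135·1039 − 178·788
1 = −178·1827 + 313·1039
So 1 = (-178)·1827 + (313)·1039.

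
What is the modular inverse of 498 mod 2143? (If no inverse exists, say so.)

Extended Euclidean algorithm:
2143 = 4*498 + 151
498 = 3*151 + 45
151 = 3*45 + 16
45 = 2*16 + 13
16 = 1*13 + 3
13 = 4*3 + 1
3 = 3*1 + 0
gcd = 1, so the inverse exists. Back-substitute:
1 = 13 − 4·3
1 = −4·16 + 5·13
1 = 5·45 − 14·16
1 = −14·151 + 47·45
1 = 47·498 − 155·151
1 = −155·2143 + 667·498
So 498·667 ≡ 1 (mod 2143).

667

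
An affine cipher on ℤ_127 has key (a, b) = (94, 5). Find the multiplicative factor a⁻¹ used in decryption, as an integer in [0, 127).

50

gcd(127, 94) by repeated division:
127 = 1*94 + 33
94 = 2*33 + 28
33 = 1*28 + 5
28 = 5*5 + 3
5 = 1*3 + 2
3 = 1*2 + 1
2 = 2*1 + 0
Since gcd(94, 127) = 1, back-substitute to write 1 as a combination:
1 = 3 − 2
1 = −5 + 2·3
1 = 2·28 − 11·5
1 = −11·33 + 13·28
1 = 13·94 − 37·33
1 = −37·127 + 50·94
So 94·50 ≡ 1 (mod 127).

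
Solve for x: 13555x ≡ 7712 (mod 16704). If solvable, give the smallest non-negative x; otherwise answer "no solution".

12320

First find gcd(13555, 16704):
16704 = 1*13555 + 3149
13555 = 4*3149 + 959
3149 = 3*959 + 272
959 = 3*272 + 143
272 = 1*143 + 129
143 = 1*129 + 14
129 = 9*14 + 3
14 = 4*3 + 2
3 = 1*2 + 1
2 = 2*1 + 0
gcd = 1, so a unique solution mod 16704 exists.
Back-substitute for the Bézout coefficients:
1 = 3 − 2
1 = −14 + 5·3
1 = 5·129 − 46·14
1 = −46·143 + 51·129
1 = 51·272 − 97·143
1 = −97·959 + 342·272
1 = 342·3149 − 1123·959
1 = −1123·13555 + 4834·3149
1 = 4834·16704 − 5957·13555
So 13555·(-5957) ≡ 1 (mod 16704), giving 13555⁻¹ ≡ 10747.
x ≡ 13555⁻¹·7712 ≡ 10747·7712 ≡ 12320 (mod 16704).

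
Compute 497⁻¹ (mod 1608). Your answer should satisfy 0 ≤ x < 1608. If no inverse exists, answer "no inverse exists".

Run Euclid on (1608, 497):
1608 = 3·497 + 117
497 = 4·117 + 29
117 = 4·29 + 1
29 = 29·1 + 0
The gcd is 1. Working backward:
1 = 117 − 4·29
1 = −4·497 + 17·117
1 = 17·1608 − 55·497
So 497·(-55) ≡ 1 (mod 1608), and -55 ≡ 1553 (mod 1608).

1553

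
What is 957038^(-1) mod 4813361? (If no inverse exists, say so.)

2847078

Apply the Euclidean algorithm to 4813361 and 957038:
4813361 = 5×957038 + 28171
957038 = 33×28171 + 27395
28171 = 1×27395 + 776
27395 = 35×776 + 235
776 = 3×235 + 71
235 = 3×71 + 22
71 = 3×22 + 5
22 = 4×5 + 2
5 = 2×2 + 1
2 = 2×1 + 0
The gcd is 1. Working backward:
1 = 5 − 2·2
1 = −2·22 + 9·5
1 = 9·71 − 29·22
1 = −29·235 + 96·71
1 = 96·776 − 317·235
1 = −317·27395 + 11191·776
1 = 11191·28171 − 11508·27395
1 = −11508·957038 + 390955·28171
1 = 390955·4813361 − 1966283·957038
Hence 957038⁻¹ ≡ -1966283 ≡ 2847078 (mod 4813361).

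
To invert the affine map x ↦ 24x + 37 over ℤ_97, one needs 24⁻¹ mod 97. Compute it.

93

Extended Euclidean algorithm:
97 = 4×24 + 1
24 = 24×1 + 0
Since gcd(24, 97) = 1, back-substitute to write 1 as a combination:
1 = 97 − 4·24
So 24·(-4) ≡ 1 (mod 97), and -4 ≡ 93 (mod 97).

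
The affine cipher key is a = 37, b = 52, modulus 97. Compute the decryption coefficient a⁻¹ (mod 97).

21

Apply the Euclidean algorithm to 97 and 37:
97 = 2*37 + 23
37 = 1*23 + 14
23 = 1*14 + 9
14 = 1*9 + 5
9 = 1*5 + 4
5 = 1*4 + 1
4 = 4*1 + 0
Since gcd(37, 97) = 1, back-substitute to write 1 as a combination:
1 = 5 − 4
1 = −9 + 2·5
1 = 2·14 − 3·9
1 = −3·23 + 5·14
1 = 5·37 − 8·23
1 = −8·97 + 21·37
So 37·21 ≡ 1 (mod 97).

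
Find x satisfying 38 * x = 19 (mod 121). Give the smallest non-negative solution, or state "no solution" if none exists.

First find gcd(38, 121):
121 = 3*38 + 7
38 = 5*7 + 3
7 = 2*3 + 1
3 = 3*1 + 0
gcd = 1, so a unique solution mod 121 exists.
Back-substitute for the Bézout coefficients:
1 = 7 − 2·3
1 = −2·38 + 11·7
1 = 11·121 − 35·38
So 38·(-35) ≡ 1 (mod 121), giving 38⁻¹ ≡ 86.
x ≡ 38⁻¹·19 ≡ 86·19 ≡ 61 (mod 121).

61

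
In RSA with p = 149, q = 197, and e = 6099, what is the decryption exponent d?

20171

φ(n) = (p−1)(q−1) = 148·196 = 29008.
Need d with 6099·d ≡ 1 (mod 29008). Apply the extended Euclidean algorithm:
29008 = 4·6099 + 4612
6099 = 1·4612 + 1487
4612 = 3·1487 + 151
1487 = 9·151 + 128
151 = 1·128 + 23
128 = 5·23 + 13
23 = 1·13 + 10
13 = 1·10 + 3
10 = 3·3 + 1
3 = 3·1 + 0
Back-substitute:
1 = 10 − 3·3
1 = −3·13 + 4·10
1 = 4·23 − 7·13
1 = −7·128 + 39·23
1 = 39·151 − 46·128
1 = −46·1487 + 453·151
1 = 453·4612 − 1405·1487
1 = −1405·6099 + 1858·4612
1 = 1858·29008 − 8837·6099
So 6099·(-8837) ≡ 1 (mod 29008), hence d ≡ -8837 ≡ 20171 (mod 29008).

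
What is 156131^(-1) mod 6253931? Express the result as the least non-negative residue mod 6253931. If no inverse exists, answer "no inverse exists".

Run Euclid on (6253931, 156131):
6253931 = 40×156131 + 8691
156131 = 17×8691 + 8384
8691 = 1×8384 + 307
8384 = 27×307 + 95
307 = 3×95 + 22
95 = 4×22 + 7
22 = 3×7 + 1
7 = 7×1 + 0
The gcd is 1. Working backward:
1 = 22 − 3·7
1 = −3·95 + 13·22
1 = 13·307 − 42·95
1 = −42·8384 + 1147·307
1 = 1147·8691 − 1189·8384
1 = −1189·156131 + 21360·8691
1 = 21360·6253931 − 855589·156131
Thus 156131·(-855589) ≡ 1 (mod 6253931); reducing, -855589 mod 6253931 = 5398342.

5398342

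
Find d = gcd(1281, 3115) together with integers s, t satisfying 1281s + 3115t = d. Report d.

7

Repeated division:
3115 = 2×1281 + 553
1281 = 2×553 + 175
553 = 3×175 + 28
175 = 6×28 + 7
28 = 4×7 + 0
gcd(1281, 3115) = 7.
Working backward:
7 = 175 − 6·28
7 = −6·553 + 19·175
7 = 19·1281 − 44·553
7 = −44·3115 + 107·1281
So 7 = (-44)·3115 + (107)·1281.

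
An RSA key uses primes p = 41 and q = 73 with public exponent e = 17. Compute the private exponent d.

2033

φ(n) = (p−1)(q−1) = 40·72 = 2880.
Need d with 17·d ≡ 1 (mod 2880). Apply the extended Euclidean algorithm:
2880 = 169×17 + 7
17 = 2×7 + 3
7 = 2×3 + 1
3 = 3×1 + 0
Back-substitute:
1 = 7 − 2·3
1 = −2·17 + 5·7
1 = 5·2880 − 847·17
So 17·(-847) ≡ 1 (mod 2880), hence d ≡ -847 ≡ 2033 (mod 2880).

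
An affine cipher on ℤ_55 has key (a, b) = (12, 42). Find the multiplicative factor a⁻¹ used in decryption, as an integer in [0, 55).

23

Run Euclid on (55, 12):
55 = 4·12 + 7
12 = 1·7 + 5
7 = 1·5 + 2
5 = 2·2 + 1
2 = 2·1 + 0
Since gcd(12, 55) = 1, back-substitute to write 1 as a combination:
1 = 5 − 2·2
1 = −2·7 + 3·5
1 = 3·12 − 5·7
1 = −5·55 + 23·12
So 12·23 ≡ 1 (mod 55).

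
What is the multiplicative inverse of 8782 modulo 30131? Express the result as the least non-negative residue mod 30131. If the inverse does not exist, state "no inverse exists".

Run Euclid on (30131, 8782):
30131 = 3×8782 + 3785
8782 = 2×3785 + 1212
3785 = 3×1212 + 149
1212 = 8×149 + 20
149 = 7×20 + 9
20 = 2×9 + 2
9 = 4×2 + 1
2 = 2×1 + 0
The gcd is 1. Working backward:
1 = 9 − 4·2
1 = −4·20 + 9·9
1 = 9·149 − 67·20
1 = −67·1212 + 545·149
1 = 545·3785 − 1702·1212
1 = −1702·8782 + 3949·3785
1 = 3949·30131 − 13549·8782
Hence 8782⁻¹ ≡ -13549 ≡ 16582 (mod 30131).

16582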